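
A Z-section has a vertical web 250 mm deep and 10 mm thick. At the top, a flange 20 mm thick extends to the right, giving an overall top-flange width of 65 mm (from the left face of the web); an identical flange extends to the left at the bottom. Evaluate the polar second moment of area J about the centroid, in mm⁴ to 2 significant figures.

J ≈ 4.5 × 10⁷ mm⁴

Treat the section as a set of non-overlapping primitives; coordinates are from the bounding-box lower-left.
Web: 10 × 250, A = 2 500 mm², y = 125 mm, Ī = 13 020 833 mm⁴.
Top flange (beyond web): 55 × 20, A = 1 100 mm², y = 240 mm, Ī = 36 667 mm⁴.
Bottom flange (beyond web): 55 × 20, A = 1 100 mm², y = 10 mm, Ī = 36 667 mm⁴.
Centroid: ȳ = ΣA·y / ΣA = 125 mm.
Transfer each piece to the centroidal x-axis using Ī + A·d² with d = y − 125:
  web: d = 0 mm → contributes +13 020 833 mm⁴
  top flange (beyond web): d = 115 mm → contributes +14 584 167 mm⁴
  bottom flange (beyond web): d = -115 mm → contributes +14 584 167 mm⁴
Total I = 42 189 167 mm⁴.
For the y-axis: x̄ = 60 mm.
Repeating about the centroidal y-axis gives I_y = 2 899 167 mm⁴.
Polar second moment: J = I_x + I_y = 45 088 333 mm⁴.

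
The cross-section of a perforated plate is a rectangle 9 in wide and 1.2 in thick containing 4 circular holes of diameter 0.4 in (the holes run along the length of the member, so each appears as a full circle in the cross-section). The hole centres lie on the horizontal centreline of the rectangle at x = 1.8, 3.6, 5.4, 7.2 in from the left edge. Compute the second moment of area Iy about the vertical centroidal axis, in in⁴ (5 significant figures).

Break the section into simple shapes (no overlaps), measuring from the bottom-left corner of the bounding box.
Plate: 9 × 1.2, A = 10.8 in², x = 4.5 in, Ī = 72.9 in⁴.
Hole 1 (subtracted): ⌀0.4, A = 0.1256637 in², x = 1.8 in, Ī = 0.001256637 in⁴.
Hole 2 (subtracted): ⌀0.4, A = 0.1256637 in², x = 3.6 in, Ī = 0.001256637 in⁴.
Hole 3 (subtracted): ⌀0.4, A = 0.1256637 in², x = 5.4 in, Ī = 0.001256637 in⁴.
Hole 4 (subtracted): ⌀0.4, A = 0.1256637 in², x = 7.2 in, Ī = 0.001256637 in⁴.
By symmetry the centroid is at mid-width, x̄ = 4.5 in.
Transfer each piece to the vertical centroidal axis using Ī + A·d² with d = x − 4.5:
  plate: d = 0 in → contributes +72.9 in⁴
  hole 1: d = -2.7 in → contributes −0.9173451 in⁴
  hole 2: d = -0.9 in → contributes −0.1030442 in⁴
  hole 3: d = 0.9 in → contributes −0.1030442 in⁴
  hole 4: d = 2.7 in → contributes −0.9173451 in⁴
Total I = 70.85922 in⁴.

Iy ≈ 70.859 in⁴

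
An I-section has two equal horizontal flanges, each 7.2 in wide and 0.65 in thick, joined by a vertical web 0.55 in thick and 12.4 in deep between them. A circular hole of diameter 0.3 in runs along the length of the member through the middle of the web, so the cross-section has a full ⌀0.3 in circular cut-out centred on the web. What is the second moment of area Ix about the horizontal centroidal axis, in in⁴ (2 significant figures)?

Split into non-overlapping primitives; take the origin at the lower-left of the bounding box.
Bottom flange: 7.2 × 0.65, A = 4.68 in², y = 0.325 in, Ī = 0.1648 in⁴.
Web: 0.55 × 12.4, A = 6.82 in², y = 6.85 in, Ī = 87.39 in⁴.
Top flange: 7.2 × 0.65, A = 4.68 in², y = 13.38 in, Ī = 0.1648 in⁴.
Hole (subtracted): ⌀0.3, A = 0.07069 in², y = 6.85 in, Ī = 0.0003976 in⁴.
By symmetry the centroid is at mid-height, ȳ = 6.85 in.
Transfer each piece to the horizontal centroidal axis using Ī + A·d² with d = y − 6.85:
  bottom flange: d = -6.525 in → contributes +199.4 in⁴
  web: d = 0 in → contributes +87.39 in⁴
  top flange: d = 6.525 in → contributes +199.4 in⁴
  hole: d = 0 in → contributes −0.0003976 in⁴
Total I = 486.2 in⁴.

Ix ≈ 490 in⁴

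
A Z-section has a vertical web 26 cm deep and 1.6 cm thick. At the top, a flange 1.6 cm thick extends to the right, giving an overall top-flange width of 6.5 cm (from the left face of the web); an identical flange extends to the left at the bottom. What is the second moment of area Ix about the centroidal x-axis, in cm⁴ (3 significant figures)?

Split into non-overlapping primitives; take the origin at the lower-left of the bounding box.
Web: 1.6 × 26, A = 41.6 cm², y = 13 cm, Ī = 2343.5 cm⁴.
Top flange (beyond web): 4.9 × 1.6, A = 7.84 cm², y = 25.2 cm, Ī = 1.6725 cm⁴.
Bottom flange (beyond web): 4.9 × 1.6, A = 7.84 cm², y = 0.8 cm, Ī = 1.6725 cm⁴.
Centroid: ȳ = ΣA·y / ΣA = 13 cm.
Transfer each piece to the centroidal x-axis using Ī + A·d² with d = y − 13:
  web: d = 0 cm → contributes +2343.5 cm⁴
  top flange (beyond web): d = 12.2 cm → contributes +1168.6 cm⁴
  bottom flange (beyond web): d = -12.2 cm → contributes +1168.6 cm⁴
Total I = 4680.6 cm⁴.

Ix ≈ 4680 cm⁴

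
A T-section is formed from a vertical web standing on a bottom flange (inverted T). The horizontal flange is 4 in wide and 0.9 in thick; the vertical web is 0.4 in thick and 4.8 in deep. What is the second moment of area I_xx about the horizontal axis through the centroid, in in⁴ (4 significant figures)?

Split into non-overlapping primitives; take the origin at the lower-left of the bounding box.
Flange: 4 × 0.9, A = 3.6 in², y = 0.45 in, Ī = 0.243 in⁴.
Web: 0.4 × 4.8, A = 1.92 in², y = 3.3 in, Ī = 3.6864 in⁴.
Centroid: ȳ = ΣA·y / ΣA = 1.4413 in.
Transfer each piece to the horizontal axis through the centroid using Ī + A·d² with d = y − 1.4413:
  flange: d = -0.991304 in → contributes +3.78066 in⁴
  web: d = 1.8587 in → contributes +10.3195 in⁴
Total I = 14.1002 in⁴.

I_xx ≈ 14.10 in⁴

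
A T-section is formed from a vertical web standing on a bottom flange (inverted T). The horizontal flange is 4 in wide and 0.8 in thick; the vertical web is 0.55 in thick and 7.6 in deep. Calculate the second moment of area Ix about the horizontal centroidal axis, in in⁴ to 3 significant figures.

Split into non-overlapping primitives; take the origin at the lower-left of the bounding box.
Flange: 4 × 0.8, A = 3.2 in², y = 0.4 in, Ī = 0.17067 in⁴.
Web: 0.55 × 7.6, A = 4.18 in², y = 4.6 in, Ī = 20.12 in⁴.
Centroid: ȳ = ΣA·y / ΣA = 2.7789 in.
Transfer each piece to the horizontal centroidal axis using Ī + A·d² with d = y − 2.7789:
  flange: d = -2.3789 in → contributes +18.279 in⁴
  web: d = 1.8211 in → contributes +33.983 in⁴
Total I = 52.262 in⁴.

Ix ≈ 52.3 in⁴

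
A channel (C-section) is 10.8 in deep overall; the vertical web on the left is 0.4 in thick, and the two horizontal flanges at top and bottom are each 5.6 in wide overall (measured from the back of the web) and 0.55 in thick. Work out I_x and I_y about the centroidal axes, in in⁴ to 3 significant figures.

I_x ≈ 192 in⁴, I_y ≈ 32.2 in⁴

Treat the section as a set of non-overlapping primitives; coordinates are from the bounding-box lower-left.
Web: 0.4 × 10.8, A = 4.32 in², y = 5.4 in, Ī = 41.99 in⁴.
Top flange (beyond web): 5.2 × 0.55, A = 2.86 in², y = 10.525 in, Ī = 0.072096 in⁴.
Bottom flange (beyond web): 5.2 × 0.55, A = 2.86 in², y = 0.275 in, Ī = 0.072096 in⁴.
By symmetry the centroid is at mid-height, ȳ = 5.4 in.
Transfer each piece to the centroidal x-axis using Ī + A·d² with d = y − 5.4:
  web: d = 0 in → contributes +41.99 in⁴
  top flange (beyond web): d = 5.125 in → contributes +75.192 in⁴
  bottom flange (beyond web): d = -5.125 in → contributes +75.192 in⁴
Total I = 192.37 in⁴.
For the y-axis: x̄ = 1.7952 in.
Repeating about the centroidal y-axis gives I_y = 32.242 in⁴.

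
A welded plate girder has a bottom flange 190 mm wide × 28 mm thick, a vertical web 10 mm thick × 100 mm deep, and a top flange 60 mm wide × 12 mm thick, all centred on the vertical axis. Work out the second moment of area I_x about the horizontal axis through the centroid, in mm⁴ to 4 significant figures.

I_x ≈ 1.244 × 10⁷ mm⁴

Split into non-overlapping primitives; take the origin at the lower-left of the bounding box.
Bottom plate: 190 × 28, A = 5 320 mm², y = 14 mm, Ī = 347 573 mm⁴.
Web plate: 10 × 100, A = 1 000 mm², y = 78 mm, Ī = 833 333 mm⁴.
Top plate: 60 × 12, A = 720 mm², y = 134 mm, Ī = 8 640 mm⁴.
Centroid: ȳ = ΣA·y / ΣA = 35.3636 mm.
Transfer each piece to the horizontal axis through the centroid using Ī + A·d² with d = y − 35.3636:
  bottom plate: d = -21.3636 mm → contributes +2 775 648 mm⁴
  web plate: d = 42.6364 mm → contributes +2 651 193 mm⁴
  top plate: d = 98.6364 mm → contributes +7 013 615 mm⁴
Total I = 12 440 456 mm⁴.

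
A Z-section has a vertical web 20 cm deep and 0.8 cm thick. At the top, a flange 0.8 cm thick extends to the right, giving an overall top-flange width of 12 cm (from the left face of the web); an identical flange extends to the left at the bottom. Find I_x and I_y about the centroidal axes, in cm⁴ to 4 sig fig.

I_x ≈ 2186 cm⁴, I_y ≈ 833.3 cm⁴

Decompose the section into non-overlapping parts with the origin at the bottom-left of its bounding rectangle.
Web: 0.8 × 20, A = 16 cm², y = 10 cm, Ī = 533.333 cm⁴.
Top flange (beyond web): 11.2 × 0.8, A = 8.96 cm², y = 19.6 cm, Ī = 0.477867 cm⁴.
Bottom flange (beyond web): 11.2 × 0.8, A = 8.96 cm², y = 0.4 cm, Ī = 0.477867 cm⁴.
Centroid: ȳ = ΣA·y / ΣA = 10 cm.
Transfer each piece to the centroidal x-axis using Ī + A·d² with d = y − 10:
  web: d = 0 cm → contributes +533.333 cm⁴
  top flange (beyond web): d = 9.6 cm → contributes +826.231 cm⁴
  bottom flange (beyond web): d = -9.6 cm → contributes +826.231 cm⁴
Total I = 2185.8 cm⁴.
For the y-axis: x̄ = 11.6 cm.
Repeating about the centroidal y-axis gives I_y = 833.297 cm⁴.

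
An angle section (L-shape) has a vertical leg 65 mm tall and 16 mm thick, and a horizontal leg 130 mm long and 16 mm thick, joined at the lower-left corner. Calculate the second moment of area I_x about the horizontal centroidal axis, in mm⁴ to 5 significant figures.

I_x ≈ 8.0265 × 10⁵ mm⁴

Break the section into simple shapes (no overlaps), measuring from the bottom-left corner of the bounding box.
Vertical leg: 16 × 65, A = 1 040 mm², y = 32.5 mm, Ī = 366166.7 mm⁴.
Horizontal leg (remainder): 114 × 16, A = 1 824 mm², y = 8 mm, Ī = 38 912 mm⁴.
Centroid: ȳ = ΣA·y / ΣA = 16.89665 mm.
Transfer each piece to the horizontal centroidal axis using Ī + A·d² with d = y − 16.89665:
  vertical leg: d = 15.60335 mm → contributes +619369.8 mm⁴
  horizontal leg (remainder): d = -8.896648 mm → contributes +183282.2 mm⁴
Total I = 802652.1 mm⁴.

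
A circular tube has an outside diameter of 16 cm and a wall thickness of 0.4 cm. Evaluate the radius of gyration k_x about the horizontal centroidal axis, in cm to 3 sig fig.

Split into non-overlapping primitives; take the origin at the lower-left of the bounding box.
Outer circle: ⌀16, A = 201.06 cm², y = 8 cm, Ī = 3 217 cm⁴.
Bore (subtracted): ⌀15.2, A = 181.46 cm², y = 8 cm, Ī = 2620.3 cm⁴.
By symmetry the centroid is at mid-height, ȳ = 8 cm.
All pieces are centred on the horizontal centroidal axis, so I = ΣĪ (holes subtracted) = 596.73 cm⁴.
Radius of gyration: k = √(I/A) = √(596.73 / 19.604) = 5.5172 cm.

k_x ≈ 5.52 cm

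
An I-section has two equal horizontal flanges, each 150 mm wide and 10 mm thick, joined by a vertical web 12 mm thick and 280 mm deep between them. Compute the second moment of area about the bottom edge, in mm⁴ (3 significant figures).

Decompose the section into non-overlapping parts with the origin at the bottom-left of its bounding rectangle.
Bottom flange: 150 × 10, A = 1 500 mm², y = 5 mm, Ī = 12 500 mm⁴.
Web: 12 × 280, A = 3 360 mm², y = 150 mm, Ī = 21 952 000 mm⁴.
Top flange: 150 × 10, A = 1 500 mm², y = 295 mm, Ī = 12 500 mm⁴.
Transfer each piece to the bottom edge using Ī + A·d² with d = y − 0:
  bottom flange: d = 5 mm → contributes +50 000 mm⁴
  web: d = 150 mm → contributes +97 552 000 mm⁴
  top flange: d = 295 mm → contributes +130 550 000 mm⁴
Total I = 228 152 000 mm⁴.

I_base ≈ 2.28 × 10⁸ mm⁴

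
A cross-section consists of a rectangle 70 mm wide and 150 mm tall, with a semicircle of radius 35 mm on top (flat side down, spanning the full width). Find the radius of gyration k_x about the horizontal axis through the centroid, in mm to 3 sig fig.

k_x ≈ 51.5 mm

Break the section into simple shapes (no overlaps), measuring from the bottom-left corner of the bounding box.
Rectangular body: 70 × 150, A = 10 500 mm², y = 75 mm, Ī = 19 687 500 mm⁴.
Semicircular cap: semicircle r = 35, A = 1924.2 mm², y = 164.85 mm, Ī = 164 704 mm⁴.
Centroid: ȳ = ΣA·y / ΣA = 88.916 mm.
Transfer each piece to the horizontal axis through the centroid using Ī + A·d² with d = y − 88.916:
  rectangular body: d = -13.916 mm → contributes +21 720 989 mm⁴
  semicircular cap: d = 75.938 mm → contributes +11 260 928 mm⁴
Total I = 32 981 917 mm⁴.
Radius of gyration: k = √(I/A) = √(32 981 917 / 12 424) = 51.523 mm.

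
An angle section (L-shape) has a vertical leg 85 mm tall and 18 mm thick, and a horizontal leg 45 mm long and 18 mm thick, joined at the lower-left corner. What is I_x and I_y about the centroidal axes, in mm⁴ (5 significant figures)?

Split into non-overlapping primitives; take the origin at the lower-left of the bounding box.
Vertical leg: 18 × 85, A = 1 530 mm², y = 42.5 mm, Ī = 921187.5 mm⁴.
Horizontal leg (remainder): 27 × 18, A = 486 mm², y = 9 mm, Ī = 13 122 mm⁴.
Centroid: ȳ = ΣA·y / ΣA = 34.42411 mm.
Transfer each piece to the centroidal x-axis using Ī + A·d² with d = y − 34.42411:
  vertical leg: d = 8.075893 mm → contributes +1 020 974 mm⁴
  horizontal leg (remainder): d = -25.42411 mm → contributes +327265.2 mm⁴
Total I = 1 348 239 mm⁴.
For the y-axis: x̄ = 14.42411 mm.
Repeating about the centroidal y-axis gives I_y = 257559.4 mm⁴.

I_x ≈ 1.3482 × 10⁶ mm⁴, I_y ≈ 2.5756 × 10⁵ mm⁴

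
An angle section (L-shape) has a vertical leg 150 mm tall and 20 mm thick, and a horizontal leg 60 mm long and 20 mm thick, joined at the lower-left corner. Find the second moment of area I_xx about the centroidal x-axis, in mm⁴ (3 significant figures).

Break the section into simple shapes (no overlaps), measuring from the bottom-left corner of the bounding box.
Vertical leg: 20 × 150, A = 3 000 mm², y = 75 mm, Ī = 5 625 000 mm⁴.
Horizontal leg (remainder): 40 × 20, A = 800 mm², y = 10 mm, Ī = 26 667 mm⁴.
Centroid: ȳ = ΣA·y / ΣA = 61.316 mm.
Transfer each piece to the centroidal x-axis using Ī + A·d² with d = y − 61.316:
  vertical leg: d = 13.684 mm → contributes +6 186 773 mm⁴
  horizontal leg (remainder): d = -51.316 mm → contributes +2 133 315 mm⁴
Total I = 8 320 088 mm⁴.

I_xx ≈ 8.32 × 10⁶ mm⁴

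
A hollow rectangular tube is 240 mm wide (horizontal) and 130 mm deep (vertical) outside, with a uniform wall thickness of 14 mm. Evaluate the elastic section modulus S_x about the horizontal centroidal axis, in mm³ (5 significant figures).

S_x ≈ 3.8757 × 10⁵ mm³

Split into non-overlapping primitives; take the origin at the lower-left of the bounding box.
Outer rectangle: 240 × 130, A = 31 200 mm², y = 65 mm, Ī = 43 940 000 mm⁴.
Inner void (subtracted): 212 × 102, A = 21 624 mm², y = 65 mm, Ī = 18 748 008 mm⁴.
By symmetry the centroid is at mid-height, ȳ = 65 mm.
All pieces are centred on the horizontal centroidal axis, so I = ΣĪ (holes subtracted) = 25 191 992 mm⁴.
Extreme fibre distance c = 65 mm; S = I/c = 387569.1 mm³.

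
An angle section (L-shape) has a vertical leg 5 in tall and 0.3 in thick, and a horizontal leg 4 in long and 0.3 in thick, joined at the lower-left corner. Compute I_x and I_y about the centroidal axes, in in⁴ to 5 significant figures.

Split into non-overlapping primitives; take the origin at the lower-left of the bounding box.
Vertical leg: 0.3 × 5, A = 1.5 in², y = 2.5 in, Ī = 3.125 in⁴.
Horizontal leg (remainder): 3.7 × 0.3, A = 1.11 in², y = 0.15 in, Ī = 0.008325 in⁴.
Centroid: ȳ = ΣA·y / ΣA = 1.500575 in.
Transfer each piece to the centroidal x-axis using Ī + A·d² with d = y − 1.500575:
  vertical leg: d = 0.9994253 in → contributes +4.623276 in⁴
  horizontal leg (remainder): d = -1.350575 in → contributes +2.033023 in⁴
Total I = 6.656299 in⁴.
For the y-axis: x̄ = 1.000575 in.
Repeating about the centroidal y-axis gives I_y = 3.829299 in⁴.

I_x ≈ 6.6563 in⁴, I_y ≈ 3.8293 in⁴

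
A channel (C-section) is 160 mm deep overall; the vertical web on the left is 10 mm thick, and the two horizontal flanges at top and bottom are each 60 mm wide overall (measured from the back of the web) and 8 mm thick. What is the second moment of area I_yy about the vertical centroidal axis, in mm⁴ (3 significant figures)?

I_yy ≈ 6.60 × 10⁵ mm⁴

Treat the section as a set of non-overlapping primitives; coordinates are from the bounding-box lower-left.
Web: 10 × 160, A = 1 600 mm², x = 5 mm, Ī = 13 333 mm⁴.
Top flange (beyond web): 50 × 8, A = 400 mm², x = 35 mm, Ī = 83 333 mm⁴.
Bottom flange (beyond web): 50 × 8, A = 400 mm², x = 35 mm, Ī = 83 333 mm⁴.
Centroid: x̄ = ΣA·x / ΣA = 15 mm.
Transfer each piece to the vertical centroidal axis using Ī + A·d² with d = x − 15:
  web: d = -10 mm → contributes +173 333 mm⁴
  top flange (beyond web): d = 20 mm → contributes +243 333 mm⁴
  bottom flange (beyond web): d = 20 mm → contributes +243 333 mm⁴
Total I = 660 000 mm⁴.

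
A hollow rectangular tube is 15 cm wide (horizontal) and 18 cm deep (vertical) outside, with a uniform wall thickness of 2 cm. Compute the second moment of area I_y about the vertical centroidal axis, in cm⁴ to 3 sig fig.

I_y ≈ 3510 cm⁴

Treat the section as a set of non-overlapping primitives; coordinates are from the bounding-box lower-left.
Outer rectangle: 15 × 18, A = 270 cm², x = 7.5 cm, Ī = 5062.5 cm⁴.
Inner void (subtracted): 11 × 14, A = 154 cm², x = 7.5 cm, Ī = 1552.8 cm⁴.
By symmetry the centroid is at mid-width, x̄ = 7.5 cm.
All pieces are centred on the vertical centroidal axis, so I = ΣĪ (holes subtracted) = 3509.7 cm⁴.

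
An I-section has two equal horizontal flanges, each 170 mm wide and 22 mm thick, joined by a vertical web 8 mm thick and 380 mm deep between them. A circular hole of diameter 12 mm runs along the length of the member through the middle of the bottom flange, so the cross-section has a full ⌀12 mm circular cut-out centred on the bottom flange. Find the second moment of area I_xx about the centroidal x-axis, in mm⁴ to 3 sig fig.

I_xx ≈ 3.34 × 10⁸ mm⁴

Treat the section as a set of non-overlapping primitives; coordinates are from the bounding-box lower-left.
Bottom flange: 170 × 22, A = 3 740 mm², y = 11 mm, Ī = 150 847 mm⁴.
Web: 8 × 380, A = 3 040 mm², y = 212 mm, Ī = 36 581 333 mm⁴.
Top flange: 170 × 22, A = 3 740 mm², y = 413 mm, Ī = 150 847 mm⁴.
Hole (subtracted): ⌀12, A = 113.1 mm², y = 11 mm, Ī = 1017.9 mm⁴.
Centroid: ȳ = ΣA·y / ΣA = 214.18 mm.
Transfer each piece to the centroidal x-axis using Ī + A·d² with d = y − 214.18:
  bottom flange: d = -203.18 mm → contributes +154 552 594 mm⁴
  web: d = -2.1844 mm → contributes +36 595 839 mm⁴
  top flange: d = 198.82 mm → contributes +147 984 270 mm⁴
  hole: d = -203.18 mm → contributes −4 670 116 mm⁴
Total I = 334 462 587 mm⁴.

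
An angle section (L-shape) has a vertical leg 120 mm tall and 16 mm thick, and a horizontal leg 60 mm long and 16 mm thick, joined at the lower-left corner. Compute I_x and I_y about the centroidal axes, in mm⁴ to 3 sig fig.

Decompose the section into non-overlapping parts with the origin at the bottom-left of its bounding rectangle.
Vertical leg: 16 × 120, A = 1 920 mm², y = 60 mm, Ī = 2 304 000 mm⁴.
Horizontal leg (remainder): 44 × 16, A = 704 mm², y = 8 mm, Ī = 15 019 mm⁴.
Centroid: ȳ = ΣA·y / ΣA = 46.049 mm.
Transfer each piece to the centroidal x-axis using Ī + A·d² with d = y − 46.049:
  vertical leg: d = 13.951 mm → contributes +2 677 702 mm⁴
  horizontal leg (remainder): d = -38.049 mm → contributes +1 034 206 mm⁴
Total I = 3 711 908 mm⁴.
For the y-axis: x̄ = 16.049 mm.
Repeating about the centroidal y-axis gives I_y = 618 148 mm⁴.

I_x ≈ 3.71 × 10⁶ mm⁴, I_y ≈ 6.18 × 10⁵ mm⁴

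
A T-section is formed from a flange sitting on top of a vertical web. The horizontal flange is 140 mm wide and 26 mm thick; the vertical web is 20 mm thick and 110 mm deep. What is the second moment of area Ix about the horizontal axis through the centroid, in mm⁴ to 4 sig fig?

Ix ≈ 8.764 × 10⁶ mm⁴

Break the section into simple shapes (no overlaps), measuring from the bottom-left corner of the bounding box.
Flange: 140 × 26, A = 3 640 mm², y = 123 mm, Ī = 205 053 mm⁴.
Web: 20 × 110, A = 2 200 mm², y = 55 mm, Ī = 2 218 333 mm⁴.
Centroid: ȳ = ΣA·y / ΣA = 97.3836 mm.
Transfer each piece to the horizontal axis through the centroid using Ī + A·d² with d = y − 97.3836:
  flange: d = 25.6164 mm → contributes +2 593 628 mm⁴
  web: d = -42.3836 mm → contributes +6 170 339 mm⁴
Total I = 8 763 967 mm⁴.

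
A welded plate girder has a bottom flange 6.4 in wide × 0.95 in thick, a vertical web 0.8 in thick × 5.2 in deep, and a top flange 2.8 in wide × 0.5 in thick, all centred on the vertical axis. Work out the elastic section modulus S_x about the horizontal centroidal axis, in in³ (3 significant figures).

S_x ≈ 13.8 in³

Decompose the section into non-overlapping parts with the origin at the bottom-left of its bounding rectangle.
Bottom plate: 6.4 × 0.95, A = 6.08 in², y = 0.475 in, Ī = 0.45727 in⁴.
Web plate: 0.8 × 5.2, A = 4.16 in², y = 3.55 in, Ī = 9.3739 in⁴.
Top plate: 2.8 × 0.5, A = 1.4 in², y = 6.4 in, Ī = 0.029167 in⁴.
Centroid: ȳ = ΣA·y / ΣA = 2.2866 in.
Transfer each piece to the horizontal centroidal axis using Ī + A·d² with d = y − 2.2866:
  bottom plate: d = -1.8116 in → contributes +20.411 in⁴
  web plate: d = 1.2634 in → contributes +16.014 in⁴
  top plate: d = 4.1134 in → contributes +23.717 in⁴
Total I = 60.142 in⁴.
Extreme fibre distance c = 4.3634 in; S = I/c = 13.783 in³.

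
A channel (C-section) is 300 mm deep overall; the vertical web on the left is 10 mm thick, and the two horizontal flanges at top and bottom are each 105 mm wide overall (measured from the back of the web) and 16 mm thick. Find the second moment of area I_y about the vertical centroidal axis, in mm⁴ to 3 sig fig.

I_y ≈ 6.47 × 10⁶ mm⁴

Decompose the section into non-overlapping parts with the origin at the bottom-left of its bounding rectangle.
Web: 10 × 300, A = 3 000 mm², x = 5 mm, Ī = 25 000 mm⁴.
Top flange (beyond web): 95 × 16, A = 1 520 mm², x = 57.5 mm, Ī = 1 143 167 mm⁴.
Bottom flange (beyond web): 95 × 16, A = 1 520 mm², x = 57.5 mm, Ī = 1 143 167 mm⁴.
Centroid: x̄ = ΣA·x / ΣA = 31.424 mm.
Transfer each piece to the vertical centroidal axis using Ī + A·d² with d = x − 31.424:
  web: d = -26.424 mm → contributes +2 119 658 mm⁴
  top flange (beyond web): d = 26.076 mm → contributes +2 176 715 mm⁴
  bottom flange (beyond web): d = 26.076 mm → contributes +2 176 715 mm⁴
Total I = 6 473 088 mm⁴.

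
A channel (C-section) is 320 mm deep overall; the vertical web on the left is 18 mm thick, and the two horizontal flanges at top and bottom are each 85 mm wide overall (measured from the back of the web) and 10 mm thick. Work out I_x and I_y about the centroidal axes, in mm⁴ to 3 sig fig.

I_x ≈ 8.14 × 10⁷ mm⁴, I_y ≈ 2.62 × 10⁶ mm⁴

Decompose the section into non-overlapping parts with the origin at the bottom-left of its bounding rectangle.
Web: 18 × 320, A = 5 760 mm², y = 160 mm, Ī = 49 152 000 mm⁴.
Top flange (beyond web): 67 × 10, A = 670 mm², y = 315 mm, Ī = 5583.3 mm⁴.
Bottom flange (beyond web): 67 × 10, A = 670 mm², y = 5 mm, Ī = 5583.3 mm⁴.
By symmetry the centroid is at mid-height, ȳ = 160 mm.
Transfer each piece to the centroidal x-axis using Ī + A·d² with d = y − 160:
  web: d = 0 mm → contributes +49 152 000 mm⁴
  top flange (beyond web): d = 155 mm → contributes +16 102 333 mm⁴
  bottom flange (beyond web): d = -155 mm → contributes +16 102 333 mm⁴
Total I = 81 356 667 mm⁴.
For the y-axis: x̄ = 17.021 mm.
Repeating about the centroidal y-axis gives I_y = 2 620 363 mm⁴.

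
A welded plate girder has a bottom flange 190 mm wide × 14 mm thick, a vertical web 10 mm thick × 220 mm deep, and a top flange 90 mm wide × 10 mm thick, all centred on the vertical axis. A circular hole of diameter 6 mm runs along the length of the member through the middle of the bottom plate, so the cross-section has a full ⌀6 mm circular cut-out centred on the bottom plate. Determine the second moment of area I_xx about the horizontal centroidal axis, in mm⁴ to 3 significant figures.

I_xx ≈ 4.96 × 10⁷ mm⁴

Decompose the section into non-overlapping parts with the origin at the bottom-left of its bounding rectangle.
Bottom plate: 190 × 14, A = 2 660 mm², y = 7 mm, Ī = 43 447 mm⁴.
Web plate: 10 × 220, A = 2 200 mm², y = 124 mm, Ī = 8 873 333 mm⁴.
Top plate: 90 × 10, A = 900 mm², y = 239 mm, Ī = 7 500 mm⁴.
Hole (subtracted): ⌀6, A = 28.274 mm², y = 7 mm, Ī = 63.617 mm⁴.
Centroid: ȳ = ΣA·y / ΣA = 88.337 mm.
Transfer each piece to the horizontal centroidal axis using Ī + A·d² with d = y − 88.337:
  bottom plate: d = -81.337 mm → contributes +17 641 125 mm⁴
  web plate: d = 35.663 mm → contributes +11 671 440 mm⁴
  top plate: d = 150.66 mm → contributes +20 436 970 mm⁴
  hole: d = -81.337 mm → contributes −187 117 mm⁴
Total I = 49 562 418 mm⁴.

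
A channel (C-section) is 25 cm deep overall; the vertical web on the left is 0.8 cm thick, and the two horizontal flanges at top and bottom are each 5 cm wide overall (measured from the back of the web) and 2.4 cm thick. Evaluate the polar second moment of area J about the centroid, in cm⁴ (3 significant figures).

Treat the section as a set of non-overlapping primitives; coordinates are from the bounding-box lower-left.
Web: 0.8 × 25, A = 20 cm², y = 12.5 cm, Ī = 1041.7 cm⁴.
Top flange (beyond web): 4.2 × 2.4, A = 10.08 cm², y = 23.8 cm, Ī = 4.8384 cm⁴.
Bottom flange (beyond web): 4.2 × 2.4, A = 10.08 cm², y = 1.2 cm, Ī = 4.8384 cm⁴.
By symmetry the centroid is at mid-height, ȳ = 12.5 cm.
Transfer each piece to the centroidal x-axis using Ī + A·d² with d = y − 12.5:
  web: d = 0 cm → contributes +1041.7 cm⁴
  top flange (beyond web): d = 11.3 cm → contributes +1 292 cm⁴
  bottom flange (beyond web): d = -11.3 cm → contributes +1 292 cm⁴
Total I = 3625.6 cm⁴.
For the y-axis: x̄ = 1.655 cm.
Repeating about the centroidal y-axis gives I_y = 93.451 cm⁴.
Polar second moment: J = I_x + I_y = 3 719 cm⁴.

J ≈ 3720 cm⁴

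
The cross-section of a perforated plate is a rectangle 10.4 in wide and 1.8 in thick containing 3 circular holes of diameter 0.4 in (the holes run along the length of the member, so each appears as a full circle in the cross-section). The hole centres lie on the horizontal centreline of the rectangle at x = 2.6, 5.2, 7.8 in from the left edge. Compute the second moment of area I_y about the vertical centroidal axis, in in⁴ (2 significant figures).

I_y ≈ 170 in⁴

Split into non-overlapping primitives; take the origin at the lower-left of the bounding box.
Plate: 10.4 × 1.8, A = 18.72 in², x = 5.2 in, Ī = 168.7 in⁴.
Hole 1 (subtracted): ⌀0.4, A = 0.1257 in², x = 2.6 in, Ī = 0.001257 in⁴.
Hole 2 (subtracted): ⌀0.4, A = 0.1257 in², x = 5.2 in, Ī = 0.001257 in⁴.
Hole 3 (subtracted): ⌀0.4, A = 0.1257 in², x = 7.8 in, Ī = 0.001257 in⁴.
By symmetry the centroid is at mid-width, x̄ = 5.2 in.
Transfer each piece to the vertical centroidal axis using Ī + A·d² with d = x − 5.2:
  plate: d = 0 in → contributes +168.7 in⁴
  hole 1: d = -2.6 in → contributes −0.8507 in⁴
  hole 2: d = 0 in → contributes −0.001257 in⁴
  hole 3: d = 2.6 in → contributes −0.8507 in⁴
Total I = 167 in⁴.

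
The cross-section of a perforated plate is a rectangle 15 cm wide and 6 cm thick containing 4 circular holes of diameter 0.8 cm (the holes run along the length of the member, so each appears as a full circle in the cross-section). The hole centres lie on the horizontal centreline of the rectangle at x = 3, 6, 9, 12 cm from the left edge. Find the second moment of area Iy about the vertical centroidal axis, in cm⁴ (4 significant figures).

Decompose the section into non-overlapping parts with the origin at the bottom-left of its bounding rectangle.
Plate: 15 × 6, A = 90 cm², x = 7.5 cm, Ī = 1687.5 cm⁴.
Hole 1 (subtracted): ⌀0.8, A = 0.502655 cm², x = 3 cm, Ī = 0.0201062 cm⁴.
Hole 2 (subtracted): ⌀0.8, A = 0.502655 cm², x = 6 cm, Ī = 0.0201062 cm⁴.
Hole 3 (subtracted): ⌀0.8, A = 0.502655 cm², x = 9 cm, Ī = 0.0201062 cm⁴.
Hole 4 (subtracted): ⌀0.8, A = 0.502655 cm², x = 12 cm, Ī = 0.0201062 cm⁴.
By symmetry the centroid is at mid-width, x̄ = 7.5 cm.
Transfer each piece to the vertical centroidal axis using Ī + A·d² with d = x − 7.5:
  plate: d = 0 cm → contributes +1687.5 cm⁴
  hole 1: d = -4.5 cm → contributes −10.1989 cm⁴
  hole 2: d = -1.5 cm → contributes −1.15108 cm⁴
  hole 3: d = 1.5 cm → contributes −1.15108 cm⁴
  hole 4: d = 4.5 cm → contributes −10.1989 cm⁴
Total I = 1664.8 cm⁴.

Iy ≈ 1665 cm⁴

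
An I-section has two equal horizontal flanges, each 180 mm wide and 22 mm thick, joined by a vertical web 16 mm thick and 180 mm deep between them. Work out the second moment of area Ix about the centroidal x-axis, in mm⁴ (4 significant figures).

Ix ≈ 8.889 × 10⁷ mm⁴

Treat the section as a set of non-overlapping primitives; coordinates are from the bounding-box lower-left.
Bottom flange: 180 × 22, A = 3 960 mm², y = 11 mm, Ī = 159 720 mm⁴.
Web: 16 × 180, A = 2 880 mm², y = 112 mm, Ī = 7 776 000 mm⁴.
Top flange: 180 × 22, A = 3 960 mm², y = 213 mm, Ī = 159 720 mm⁴.
By symmetry the centroid is at mid-height, ȳ = 112 mm.
Transfer each piece to the centroidal x-axis using Ī + A·d² with d = y − 112:
  bottom flange: d = -101 mm → contributes +40 555 680 mm⁴
  web: d = 0 mm → contributes +7 776 000 mm⁴
  top flange: d = 101 mm → contributes +40 555 680 mm⁴
Total I = 88 887 360 mm⁴.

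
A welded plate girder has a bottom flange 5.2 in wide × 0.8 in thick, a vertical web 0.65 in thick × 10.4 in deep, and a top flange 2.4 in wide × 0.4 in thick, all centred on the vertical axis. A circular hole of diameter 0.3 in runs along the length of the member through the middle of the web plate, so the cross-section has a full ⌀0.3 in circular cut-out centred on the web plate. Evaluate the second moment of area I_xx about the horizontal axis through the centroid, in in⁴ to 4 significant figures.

I_xx ≈ 191.8 in⁴

Split into non-overlapping primitives; take the origin at the lower-left of the bounding box.
Bottom plate: 5.2 × 0.8, A = 4.16 in², y = 0.4 in, Ī = 0.221867 in⁴.
Web plate: 0.65 × 10.4, A = 6.76 in², y = 6 in, Ī = 60.9301 in⁴.
Top plate: 2.4 × 0.4, A = 0.96 in², y = 11.4 in, Ī = 0.0128 in⁴.
Hole (subtracted): ⌀0.3, A = 0.0706858 in², y = 6 in, Ī = 0.000397608 in⁴.
Centroid: ȳ = ΣA·y / ΣA = 4.4663 in.
Transfer each piece to the horizontal axis through the centroid using Ī + A·d² with d = y − 4.4663:
  bottom plate: d = -4.0663 in → contributes +69.0065 in⁴
  web plate: d = 1.5337 in → contributes +76.8313 in⁴
  top plate: d = 6.9337 in → contributes +46.166 in⁴
  hole: d = 1.5337 in → contributes −0.166668 in⁴
Total I = 191.837 in⁴.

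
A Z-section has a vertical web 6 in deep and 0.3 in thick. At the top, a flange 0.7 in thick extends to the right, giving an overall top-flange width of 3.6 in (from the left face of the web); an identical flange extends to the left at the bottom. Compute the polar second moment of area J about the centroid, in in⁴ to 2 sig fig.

Decompose the section into non-overlapping parts with the origin at the bottom-left of its bounding rectangle.
Web: 0.3 × 6, A = 1.8 in², y = 3 in, Ī = 5.4 in⁴.
Top flange (beyond web): 3.3 × 0.7, A = 2.31 in², y = 5.65 in, Ī = 0.09433 in⁴.
Bottom flange (beyond web): 3.3 × 0.7, A = 2.31 in², y = 0.35 in, Ī = 0.09433 in⁴.
Centroid: ȳ = ΣA·y / ΣA = 3 in.
Transfer each piece to the centroidal x-axis using Ī + A·d² with d = y − 3:
  web: d = 0 in → contributes +5.4 in⁴
  top flange (beyond web): d = 2.65 in → contributes +16.32 in⁴
  bottom flange (beyond web): d = -2.65 in → contributes +16.32 in⁴
Total I = 38.03 in⁴.
For the y-axis: x̄ = 3.45 in.
Repeating about the centroidal y-axis gives I_y = 19.17 in⁴.
Polar second moment: J = I_x + I_y = 57.21 in⁴.

J ≈ 57 in⁴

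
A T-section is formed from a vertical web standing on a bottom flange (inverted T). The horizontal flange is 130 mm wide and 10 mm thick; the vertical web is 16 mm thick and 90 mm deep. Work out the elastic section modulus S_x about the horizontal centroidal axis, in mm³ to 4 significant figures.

S_x ≈ 3.916 × 10⁴ mm³

Decompose the section into non-overlapping parts with the origin at the bottom-left of its bounding rectangle.
Flange: 130 × 10, A = 1 300 mm², y = 5 mm, Ī = 10833.3 mm⁴.
Web: 16 × 90, A = 1 440 mm², y = 55 mm, Ī = 972 000 mm⁴.
Centroid: ȳ = ΣA·y / ΣA = 31.2774 mm.
Transfer each piece to the horizontal centroidal axis using Ī + A·d² with d = y − 31.2774:
  flange: d = -26.2774 mm → contributes +908 484 mm⁴
  web: d = 23.7226 mm → contributes +1 782 379 mm⁴
Total I = 2 690 863 mm⁴.
Extreme fibre distance c = 68.7226 mm; S = I/c = 39155.4 mm³.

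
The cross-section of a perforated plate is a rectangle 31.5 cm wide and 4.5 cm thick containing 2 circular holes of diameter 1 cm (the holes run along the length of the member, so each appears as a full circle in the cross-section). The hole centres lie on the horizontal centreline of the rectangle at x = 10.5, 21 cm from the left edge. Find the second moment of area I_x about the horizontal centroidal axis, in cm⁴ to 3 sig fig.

I_x ≈ 239 cm⁴

Break the section into simple shapes (no overlaps), measuring from the bottom-left corner of the bounding box.
Plate: 31.5 × 4.5, A = 141.75 cm², y = 2.25 cm, Ī = 239.2 cm⁴.
Hole 1 (subtracted): ⌀1, A = 0.7854 cm², y = 2.25 cm, Ī = 0.049087 cm⁴.
Hole 2 (subtracted): ⌀1, A = 0.7854 cm², y = 2.25 cm, Ī = 0.049087 cm⁴.
By symmetry the centroid is at mid-height, ȳ = 2.25 cm.
All pieces are centred on the horizontal centroidal axis, so I = ΣĪ (holes subtracted) = 239.1 cm⁴.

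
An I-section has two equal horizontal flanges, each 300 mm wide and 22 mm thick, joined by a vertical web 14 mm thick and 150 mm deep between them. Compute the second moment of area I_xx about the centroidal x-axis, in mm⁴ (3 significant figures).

I_xx ≈ 1.02 × 10⁸ mm⁴

Decompose the section into non-overlapping parts with the origin at the bottom-left of its bounding rectangle.
Bottom flange: 300 × 22, A = 6 600 mm², y = 11 mm, Ī = 266 200 mm⁴.
Web: 14 × 150, A = 2 100 mm², y = 97 mm, Ī = 3 937 500 mm⁴.
Top flange: 300 × 22, A = 6 600 mm², y = 183 mm, Ī = 266 200 mm⁴.
By symmetry the centroid is at mid-height, ȳ = 97 mm.
Transfer each piece to the centroidal x-axis using Ī + A·d² with d = y − 97:
  bottom flange: d = -86 mm → contributes +49 079 800 mm⁴
  web: d = 0 mm → contributes +3 937 500 mm⁴
  top flange: d = 86 mm → contributes +49 079 800 mm⁴
Total I = 102 097 100 mm⁴.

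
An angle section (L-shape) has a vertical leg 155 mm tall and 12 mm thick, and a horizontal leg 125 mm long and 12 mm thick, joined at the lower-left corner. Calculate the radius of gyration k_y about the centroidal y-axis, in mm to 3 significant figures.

k_y ≈ 37.5 mm

Split into non-overlapping primitives; take the origin at the lower-left of the bounding box.
Vertical leg: 12 × 155, A = 1 860 mm², x = 6 mm, Ī = 22 320 mm⁴.
Horizontal leg (remainder): 113 × 12, A = 1 356 mm², x = 68.5 mm, Ī = 1 442 897 mm⁴.
Centroid: x̄ = ΣA·x / ΣA = 32.353 mm.
Transfer each piece to the centroidal y-axis using Ī + A·d² with d = x − 32.353:
  vertical leg: d = -26.353 mm → contributes +1 314 016 mm⁴
  horizontal leg (remainder): d = 36.147 mm → contributes +3 214 692 mm⁴
Total I = 4 528 708 mm⁴.
Radius of gyration: k = √(I/A) = √(4 528 708 / 3 216) = 37.526 mm.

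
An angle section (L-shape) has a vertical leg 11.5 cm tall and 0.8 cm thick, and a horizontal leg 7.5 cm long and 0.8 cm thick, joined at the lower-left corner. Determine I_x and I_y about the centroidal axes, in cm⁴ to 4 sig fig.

I_x ≈ 198.6 cm⁴, I_y ≈ 68.17 cm⁴

Decompose the section into non-overlapping parts with the origin at the bottom-left of its bounding rectangle.
Vertical leg: 0.8 × 11.5, A = 9.2 cm², y = 5.75 cm, Ī = 101.392 cm⁴.
Horizontal leg (remainder): 6.7 × 0.8, A = 5.36 cm², y = 0.4 cm, Ī = 0.285867 cm⁴.
Centroid: ȳ = ΣA·y / ΣA = 3.78049 cm.
Transfer each piece to the centroidal x-axis using Ī + A·d² with d = y − 3.78049:
  vertical leg: d = 1.96951 cm → contributes +137.078 cm⁴
  horizontal leg (remainder): d = -3.38049 cm → contributes +61.5386 cm⁴
Total I = 198.617 cm⁴.
For the y-axis: x̄ = 1.78049 cm.
Repeating about the centroidal y-axis gives I_y = 68.1686 cm⁴.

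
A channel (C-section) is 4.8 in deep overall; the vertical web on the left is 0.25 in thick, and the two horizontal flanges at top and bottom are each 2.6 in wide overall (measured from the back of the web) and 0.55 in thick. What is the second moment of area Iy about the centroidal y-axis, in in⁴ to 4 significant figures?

Break the section into simple shapes (no overlaps), measuring from the bottom-left corner of the bounding box.
Web: 0.25 × 4.8, A = 1.2 in², x = 0.125 in, Ī = 0.00625 in⁴.
Top flange (beyond web): 2.35 × 0.55, A = 1.2925 in², x = 1.425 in, Ī = 0.594819 in⁴.
Bottom flange (beyond web): 2.35 × 0.55, A = 1.2925 in², x = 1.425 in, Ī = 0.594819 in⁴.
Centroid: x̄ = ΣA·x / ΣA = 1.01285 in.
Transfer each piece to the centroidal y-axis using Ī + A·d² with d = x − 1.01285:
  web: d = -0.887847 in → contributes +0.952176 in⁴
  top flange (beyond web): d = 0.412153 in → contributes +0.814377 in⁴
  bottom flange (beyond web): d = 0.412153 in → contributes +0.814377 in⁴
Total I = 2.58093 in⁴.

Iy ≈ 2.581 in⁴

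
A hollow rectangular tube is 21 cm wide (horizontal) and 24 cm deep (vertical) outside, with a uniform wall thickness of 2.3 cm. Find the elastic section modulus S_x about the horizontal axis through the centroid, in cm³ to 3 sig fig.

S_x ≈ 1180 cm³

Decompose the section into non-overlapping parts with the origin at the bottom-left of its bounding rectangle.
Outer rectangle: 21 × 24, A = 504 cm², y = 12 cm, Ī = 24 192 cm⁴.
Inner void (subtracted): 16.4 × 19.4, A = 318.16 cm², y = 12 cm, Ī = 9978.6 cm⁴.
By symmetry the centroid is at mid-height, ȳ = 12 cm.
All pieces are centred on the horizontal axis through the centroid, so I = ΣĪ (holes subtracted) = 14 213 cm⁴.
Extreme fibre distance c = 12 cm; S = I/c = 1184.5 cm³.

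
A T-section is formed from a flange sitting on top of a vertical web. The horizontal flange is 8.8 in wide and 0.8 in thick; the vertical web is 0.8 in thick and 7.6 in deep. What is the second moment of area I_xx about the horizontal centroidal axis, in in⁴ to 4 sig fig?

Treat the section as a set of non-overlapping primitives; coordinates are from the bounding-box lower-left.
Flange: 8.8 × 0.8, A = 7.04 in², y = 8 in, Ī = 0.375467 in⁴.
Web: 0.8 × 7.6, A = 6.08 in², y = 3.8 in, Ī = 29.2651 in⁴.
Centroid: ȳ = ΣA·y / ΣA = 6.05366 in.
Transfer each piece to the horizontal centroidal axis using Ī + A·d² with d = y − 6.05366:
  flange: d = 1.94634 in → contributes +27.0447 in⁴
  web: d = -2.25366 in → contributes +60.1452 in⁴
Total I = 87.19 in⁴.

I_xx ≈ 87.19 in⁴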